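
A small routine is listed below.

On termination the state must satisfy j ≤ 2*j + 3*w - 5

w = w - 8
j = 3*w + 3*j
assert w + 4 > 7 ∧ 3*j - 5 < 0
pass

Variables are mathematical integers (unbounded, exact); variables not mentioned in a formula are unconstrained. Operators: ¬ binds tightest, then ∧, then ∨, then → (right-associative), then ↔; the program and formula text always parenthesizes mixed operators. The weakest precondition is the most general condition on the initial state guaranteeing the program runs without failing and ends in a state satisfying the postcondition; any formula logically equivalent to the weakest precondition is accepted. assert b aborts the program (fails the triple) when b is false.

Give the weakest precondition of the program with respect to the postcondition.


Working backward. After the program, the postcondition j ≤ 2*j + 3*w - 5 must hold; in canonical form it is j + 3*w ≥ 5.
Before skip: j + 3*w ≥ 5
Before assert w + 4 > 7 ∧ 3*j - 5 < 0: w > 3 ∧ 3*j < 5 ∧ j + 3*w ≥ 5
Before j := 3*w + 3*j: w > 3 ∧ 9*j + 9*w < 5 ∧ 3*j + 6*w ≥ 5
Before w := w - 8: w > 11 ∧ 9*j + 9*w < 77 ∧ 3*j + 6*w ≥ 53
Answer: WP = w > 11 ∧ 9*j + 9*w < 77 ∧ 3*j + 6*w ≥ 53


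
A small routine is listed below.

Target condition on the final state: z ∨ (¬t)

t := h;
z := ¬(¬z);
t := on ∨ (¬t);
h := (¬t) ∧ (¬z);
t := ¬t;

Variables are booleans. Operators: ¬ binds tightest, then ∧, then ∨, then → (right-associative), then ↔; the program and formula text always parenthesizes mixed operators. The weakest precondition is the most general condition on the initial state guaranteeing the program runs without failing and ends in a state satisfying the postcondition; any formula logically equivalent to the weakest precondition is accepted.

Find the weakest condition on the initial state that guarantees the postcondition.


Working backward. After the program, z ∨ (¬t) must hold.
Before t := ¬t: z ∨ t
Before h := (¬t) ∧ (¬z): z ∨ t
Before t := on ∨ (¬t): z ∨ on ∨ (¬t)
Before z := ¬(¬z): z ∨ on ∨ (¬t)
Before t := h: z ∨ on ∨ (¬h)
Answer: WP = z ∨ on ∨ (¬h)


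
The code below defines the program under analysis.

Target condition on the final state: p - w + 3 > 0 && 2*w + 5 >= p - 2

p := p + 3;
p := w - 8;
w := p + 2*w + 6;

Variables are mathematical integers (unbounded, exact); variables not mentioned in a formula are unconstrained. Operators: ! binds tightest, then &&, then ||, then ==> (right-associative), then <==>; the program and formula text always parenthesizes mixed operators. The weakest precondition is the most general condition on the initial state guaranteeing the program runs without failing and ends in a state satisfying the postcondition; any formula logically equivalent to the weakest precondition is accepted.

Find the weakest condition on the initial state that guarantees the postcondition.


Working backward. After the program, the postcondition p - w + 3 > 0 && 2*w + 5 >= p - 2 must hold; in canonical form it is p > w - 3 && 2*w >= p - 7.
Before w := p + 2*w + 6: 2*w < -3 && p + 4*w >= -19
Before p := w - 8: 2*w < -3 && 5*w >= -11
Before p := p + 3: 2*w < -3 && 5*w >= -11
Answer: WP = 2*w < -3 && 5*w >= -11


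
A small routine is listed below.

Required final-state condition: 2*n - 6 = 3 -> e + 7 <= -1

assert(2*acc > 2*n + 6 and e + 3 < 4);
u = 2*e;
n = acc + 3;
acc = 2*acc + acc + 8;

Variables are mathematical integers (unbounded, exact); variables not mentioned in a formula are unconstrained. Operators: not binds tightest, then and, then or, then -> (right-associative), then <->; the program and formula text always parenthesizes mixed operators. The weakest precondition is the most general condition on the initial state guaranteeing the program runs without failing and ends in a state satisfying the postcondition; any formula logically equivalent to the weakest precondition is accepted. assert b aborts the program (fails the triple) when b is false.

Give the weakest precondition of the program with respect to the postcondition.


Working backward. After the program, the postcondition 2*n - 6 = 3 -> e + 7 <= -1 must hold; in canonical form it is 2*n = 9 -> e <= -8.
Before acc := 2*acc + acc + 8: 2*n = 9 -> e <= -8
Before n := acc + 3: 2*acc = 3 -> e <= -8
Before u := 2*e: 2*acc = 3 -> e <= -8
Before assert 2*acc > 2*n + 6 and e + 3 < 4: 2*acc > 2*n + 6 and e < 1 and (2*acc = 3 -> e <= -8)
Answer: WP = 2*acc > 2*n + 6 and e < 1 and (2*acc = 3 -> e <= -8)


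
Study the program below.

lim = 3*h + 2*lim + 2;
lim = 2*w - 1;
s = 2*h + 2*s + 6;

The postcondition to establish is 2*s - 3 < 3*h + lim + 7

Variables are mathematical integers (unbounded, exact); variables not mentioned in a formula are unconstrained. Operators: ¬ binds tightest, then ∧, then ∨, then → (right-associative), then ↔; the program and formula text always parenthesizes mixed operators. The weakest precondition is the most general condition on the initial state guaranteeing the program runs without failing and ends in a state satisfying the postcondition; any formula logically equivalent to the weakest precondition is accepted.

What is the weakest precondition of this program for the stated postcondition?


Working backward. After the program, the postcondition 2*s - 3 < 3*h + lim + 7 must hold; in canonical form it is 2*s < 3*h + lim + 10.
Before s := 2*h + 2*s + 6: h + 4*s < lim - 2
Before lim := 2*w - 1: h + 4*s < 2*w - 3
Before lim := 3*h + 2*lim + 2: h + 4*s < 2*w - 3
Answer: WP = h + 4*s < 2*w - 3


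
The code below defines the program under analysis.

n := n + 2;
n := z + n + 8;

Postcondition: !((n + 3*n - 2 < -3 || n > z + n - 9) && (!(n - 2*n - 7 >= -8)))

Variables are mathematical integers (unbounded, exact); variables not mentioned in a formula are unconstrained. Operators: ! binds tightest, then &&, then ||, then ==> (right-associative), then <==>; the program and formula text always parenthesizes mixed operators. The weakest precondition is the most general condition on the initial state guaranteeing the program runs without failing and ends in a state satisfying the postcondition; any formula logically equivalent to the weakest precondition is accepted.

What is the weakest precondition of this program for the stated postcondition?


Working backward. After the program, the postcondition !((n + 3*n - 2 < -3 || n > z + n - 9) && (!(n - 2*n - 7 >= -8))) must hold; in canonical form it is !((4*n < -1 || z < 9) && (!(n <= 1))).
Before n := z + n + 8: !((4*n + 4*z < -33 || z < 9) && (!(n + z <= -7)))
Before n := n + 2: !((4*n + 4*z < -41 || z < 9) && (!(n + z <= -9)))
Answer: WP = !((4*n + 4*z < -41 || z < 9) && (!(n + z <= -9)))


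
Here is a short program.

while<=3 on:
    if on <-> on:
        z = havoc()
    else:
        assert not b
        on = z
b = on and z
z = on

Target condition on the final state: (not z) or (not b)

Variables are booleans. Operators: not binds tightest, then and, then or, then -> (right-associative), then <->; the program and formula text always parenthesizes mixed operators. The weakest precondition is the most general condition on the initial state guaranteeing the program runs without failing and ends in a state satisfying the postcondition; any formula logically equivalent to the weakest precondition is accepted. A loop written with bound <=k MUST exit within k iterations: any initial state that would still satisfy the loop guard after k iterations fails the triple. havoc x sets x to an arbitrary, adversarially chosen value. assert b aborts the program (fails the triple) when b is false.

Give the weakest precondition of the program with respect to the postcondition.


Working backward. After the program, (not z) or (not b) must hold.
Before z := on: (not on) or (not b)
Before b := on and z: (not on) or (not (on and z))
Before the loop (bound <=3), unroll the exhaustion recursion (WP_0 = exit-now case; WP_j = one more guarded iteration, up to j = 3):
  WP_0: (not on) and ((not on) or (not (on and z)))
  WP_1: (on -> (not on)) and ((not on) -> ((not on) or (not (on and z))))
  WP_2: (on -> (on -> (not on))) and ((not on) -> ((not on) or (not (on and z))))
  WP_3: (on -> (on -> (on -> (not on)))) and ((not on) -> ((not on) or (not (on and z))))
So before the loop: (on -> (on -> (on -> (not on)))) and ((not on) -> ((not on) or (not (on and z))))
Answer: WP = (on -> (on -> (on -> (not on)))) and ((not on) -> ((not on) or (not (on and z))))


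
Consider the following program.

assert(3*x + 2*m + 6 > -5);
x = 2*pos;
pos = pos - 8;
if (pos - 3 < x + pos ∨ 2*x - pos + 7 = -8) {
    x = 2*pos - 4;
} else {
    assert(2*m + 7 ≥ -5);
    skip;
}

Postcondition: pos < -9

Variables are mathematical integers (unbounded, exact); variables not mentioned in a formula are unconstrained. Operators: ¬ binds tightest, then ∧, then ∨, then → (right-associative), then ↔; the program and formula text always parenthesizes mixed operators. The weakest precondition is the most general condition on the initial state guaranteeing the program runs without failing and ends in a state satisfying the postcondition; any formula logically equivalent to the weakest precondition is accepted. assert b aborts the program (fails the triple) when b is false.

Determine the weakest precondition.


Working backward. After the program, pos < -9 must hold.
Then branch requires pos < -9; else branch requires 2*m ≥ -12 ∧ pos < -9.
Before the if: ((x > -3 ∨ 2*x = pos - 15) → pos < -9) ∧ ((¬(x > -3 ∨ 2*x = pos - 15)) → (2*m ≥ -12 ∧ pos < -9))
Before pos := pos - 8: ((x > -3 ∨ 2*x = pos - 23) → pos < -1) ∧ ((¬(x > -3 ∨ 2*x = pos - 23)) → (2*m ≥ -12 ∧ pos < -1))
Before x := 2*pos: ((2*pos > -3 ∨ 3*pos = -23) → pos < -1) ∧ ((¬(2*pos > -3 ∨ 3*pos = -23)) → (2*m ≥ -12 ∧ pos < -1))
Before assert 3*x + 2*m + 6 > -5: 2*m + 3*x > -11 ∧ ((2*pos > -3 ∨ 3*pos = -23) → pos < -1) ∧ ((¬(2*pos > -3 ∨ 3*pos = -23)) → (2*m ≥ -12 ∧ pos < -1))
Answer: WP = 2*m + 3*x > -11 ∧ ((2*pos > -3 ∨ 3*pos = -23) → pos < -1) ∧ ((¬(2*pos > -3 ∨ 3*pos = -23)) → (2*m ≥ -12 ∧ pos < -1))


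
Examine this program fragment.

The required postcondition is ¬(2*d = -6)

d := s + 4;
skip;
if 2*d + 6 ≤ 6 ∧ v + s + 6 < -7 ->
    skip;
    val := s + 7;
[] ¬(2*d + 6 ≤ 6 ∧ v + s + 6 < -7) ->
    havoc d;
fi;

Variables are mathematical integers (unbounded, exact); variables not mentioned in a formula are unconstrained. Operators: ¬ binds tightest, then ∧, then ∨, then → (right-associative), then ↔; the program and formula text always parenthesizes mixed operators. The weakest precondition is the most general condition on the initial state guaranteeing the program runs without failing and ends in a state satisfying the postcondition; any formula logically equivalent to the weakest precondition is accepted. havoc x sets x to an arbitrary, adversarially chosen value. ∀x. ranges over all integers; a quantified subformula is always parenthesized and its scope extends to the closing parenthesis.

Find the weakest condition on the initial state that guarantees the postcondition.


Working backward. After the program, ¬(2*d = -6) must hold.
Then branch requires ¬(2*d = -6); else branch requires ∀d_1. (¬(2*d_1 = -6)).
Before the if: ((2*d ≤ 0 ∧ s + v < -13) → (¬(2*d = -6))) ∧ ((¬(2*d ≤ 0 ∧ s + v < -13)) → (∀d_1. (¬(2*d_1 = -6))))
Before skip: ((2*d ≤ 0 ∧ s + v < -13) → (¬(2*d = -6))) ∧ ((¬(2*d ≤ 0 ∧ s + v < -13)) → (∀d_1. (¬(2*d_1 = -6))))
Before d := s + 4: ((2*s ≤ -8 ∧ s + v < -13) → (¬(2*s = -14))) ∧ ((¬(2*s ≤ -8 ∧ s + v < -13)) → (∀d_1. (¬(2*d_1 = -6))))
Answer: WP = ((2*s ≤ -8 ∧ s + v < -13) → (¬(2*s = -14))) ∧ ((¬(2*s ≤ -8 ∧ s + v < -13)) → (∀d_1. (¬(2*d_1 = -6))))


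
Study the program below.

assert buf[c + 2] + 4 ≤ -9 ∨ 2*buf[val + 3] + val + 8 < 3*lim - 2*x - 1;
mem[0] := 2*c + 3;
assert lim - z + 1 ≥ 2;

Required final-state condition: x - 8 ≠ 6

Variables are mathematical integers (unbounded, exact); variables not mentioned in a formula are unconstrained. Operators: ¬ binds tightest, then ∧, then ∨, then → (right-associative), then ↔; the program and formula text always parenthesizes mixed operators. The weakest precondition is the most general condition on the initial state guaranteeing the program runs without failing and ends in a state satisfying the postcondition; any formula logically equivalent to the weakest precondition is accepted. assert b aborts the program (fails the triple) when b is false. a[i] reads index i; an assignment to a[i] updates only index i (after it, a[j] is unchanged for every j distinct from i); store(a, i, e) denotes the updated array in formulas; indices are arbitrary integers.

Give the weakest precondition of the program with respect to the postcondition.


Working backward. After the program, the postcondition x - 8 ≠ 6 must hold; in canonical form it is x ≠ 14.
Before assert lim - z + 1 ≥ 2: lim ≥ z + 1 ∧ x ≠ 14
Before mem[0] := 2*c + 3: lim ≥ z + 1 ∧ x ≠ 14
Before assert buf[c + 2] + 4 ≤ -9 ∨ 2*buf[val + 3] + val + 8 < 3*lim - 2*x - 1: (buf[c + 2] ≤ -13 ∨ 2*buf[val + 3] + val + 2*x < 3*lim - 9) ∧ lim ≥ z + 1 ∧ x ≠ 14
Answer: WP = (buf[c + 2] ≤ -13 ∨ 2*buf[val + 3] + val + 2*x < 3*lim - 9) ∧ lim ≥ z + 1 ∧ x ≠ 14


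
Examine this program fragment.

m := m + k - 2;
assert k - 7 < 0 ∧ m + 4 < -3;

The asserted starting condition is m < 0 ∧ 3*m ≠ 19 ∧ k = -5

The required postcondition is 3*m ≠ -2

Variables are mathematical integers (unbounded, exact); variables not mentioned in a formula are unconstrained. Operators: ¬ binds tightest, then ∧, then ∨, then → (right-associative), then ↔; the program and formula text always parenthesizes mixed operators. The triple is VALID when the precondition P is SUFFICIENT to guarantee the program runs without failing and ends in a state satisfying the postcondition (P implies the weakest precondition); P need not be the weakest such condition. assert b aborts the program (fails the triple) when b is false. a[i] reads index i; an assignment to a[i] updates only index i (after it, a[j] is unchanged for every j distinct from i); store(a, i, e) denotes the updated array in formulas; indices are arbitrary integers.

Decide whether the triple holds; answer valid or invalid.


Working backward. After the program, 3*m ≠ -2 must hold.
Before assert k - 7 < 0 ∧ m + 4 < -3: k < 7 ∧ m < -7 ∧ 3*m ≠ -2
Before m := m + k - 2: k < 7 ∧ k + m < -5 ∧ 3*k + 3*m ≠ 4
The weakest precondition is k < 7 ∧ k + m < -5 ∧ 3*k + 3*m ≠ 4.
Check whether m < 0 ∧ 3*m ≠ 19 ∧ k = -5 implies it.
Every state satisfying the precondition satisfies the weakest precondition: the implication holds.
Answer: valid


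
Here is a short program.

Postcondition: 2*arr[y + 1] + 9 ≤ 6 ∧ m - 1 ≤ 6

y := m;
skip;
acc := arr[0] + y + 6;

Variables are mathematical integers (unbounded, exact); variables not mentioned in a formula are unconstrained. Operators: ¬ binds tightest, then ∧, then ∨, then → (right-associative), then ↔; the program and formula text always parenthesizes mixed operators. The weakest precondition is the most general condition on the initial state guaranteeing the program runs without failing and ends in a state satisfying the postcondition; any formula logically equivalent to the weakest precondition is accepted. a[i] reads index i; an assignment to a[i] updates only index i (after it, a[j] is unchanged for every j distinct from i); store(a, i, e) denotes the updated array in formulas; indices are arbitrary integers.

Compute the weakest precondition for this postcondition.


Working backward. After the program, the postcondition 2*arr[y + 1] + 9 ≤ 6 ∧ m - 1 ≤ 6 must hold; in canonical form it is 2*arr[y + 1] ≤ -3 ∧ m ≤ 7.
Before acc := arr[0] + y + 6: 2*arr[y + 1] ≤ -3 ∧ m ≤ 7
Before skip: 2*arr[y + 1] ≤ -3 ∧ m ≤ 7
Before y := m: 2*arr[m + 1] ≤ -3 ∧ m ≤ 7
Answer: WP = 2*arr[m + 1] ≤ -3 ∧ m ≤ 7


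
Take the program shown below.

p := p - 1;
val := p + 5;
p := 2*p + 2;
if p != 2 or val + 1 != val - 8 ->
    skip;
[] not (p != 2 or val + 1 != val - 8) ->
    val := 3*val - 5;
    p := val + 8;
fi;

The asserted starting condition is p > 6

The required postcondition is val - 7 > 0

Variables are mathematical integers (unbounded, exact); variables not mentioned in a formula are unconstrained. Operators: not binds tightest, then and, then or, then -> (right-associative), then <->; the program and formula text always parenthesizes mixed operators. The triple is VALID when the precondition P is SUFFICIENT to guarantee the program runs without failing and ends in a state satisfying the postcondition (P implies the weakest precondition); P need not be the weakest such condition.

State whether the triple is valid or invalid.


Working backward. After the program, the postcondition val - 7 > 0 must hold; in canonical form it is val > 7.
Then branch requires val > 7; else branch requires 3*val > 12.
Before the if: val > 7
Before p := 2*p + 2: val > 7
Before val := p + 5: p > 2
Before p := p - 1: p > 3
The weakest precondition is p > 3.
Check whether p > 6 implies it.
Every state satisfying the precondition satisfies the weakest precondition: the implication holds.
Answer: valid


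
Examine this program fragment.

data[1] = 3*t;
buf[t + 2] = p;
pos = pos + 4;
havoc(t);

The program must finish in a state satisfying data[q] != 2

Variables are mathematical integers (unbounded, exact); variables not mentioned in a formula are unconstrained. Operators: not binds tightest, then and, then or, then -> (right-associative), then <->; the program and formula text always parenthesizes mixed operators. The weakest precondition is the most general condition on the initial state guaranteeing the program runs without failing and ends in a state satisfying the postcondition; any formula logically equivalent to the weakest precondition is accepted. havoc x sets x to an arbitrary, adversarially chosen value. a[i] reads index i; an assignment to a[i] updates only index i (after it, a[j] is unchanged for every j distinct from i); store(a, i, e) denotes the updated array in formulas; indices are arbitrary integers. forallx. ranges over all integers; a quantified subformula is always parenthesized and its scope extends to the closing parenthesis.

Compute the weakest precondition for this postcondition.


Working backward. After the program, data[q] != 2 must hold.
Before havoc t: data[q] != 2
Before pos := pos + 4: data[q] != 2
Before buf[t + 2] := p: data[q] != 2
Before data[1] := 3*t: store(data, 1, 3*t)[q] != 2
Answer: WP = store(data, 1, 3*t)[q] != 2


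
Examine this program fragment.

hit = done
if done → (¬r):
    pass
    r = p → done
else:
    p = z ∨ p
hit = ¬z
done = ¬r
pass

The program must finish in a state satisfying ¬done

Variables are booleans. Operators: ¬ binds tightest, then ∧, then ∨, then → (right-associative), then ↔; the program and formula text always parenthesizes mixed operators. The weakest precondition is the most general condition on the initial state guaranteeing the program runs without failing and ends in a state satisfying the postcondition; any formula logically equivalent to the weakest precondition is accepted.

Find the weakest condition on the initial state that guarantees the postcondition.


Working backward. After the program, ¬done must hold.
Before skip: ¬done
Before done := ¬r: r
Before hit := ¬z: r
Then branch requires p → done; else branch requires r.
Before the if: ((done → (¬r)) → (p → done)) ∧ ((¬(done → (¬r))) → r)
Before hit := done: ((done → (¬r)) → (p → done)) ∧ ((¬(done → (¬r))) → r)
Answer: WP = ((done → (¬r)) → (p → done)) ∧ ((¬(done → (¬r))) → r)


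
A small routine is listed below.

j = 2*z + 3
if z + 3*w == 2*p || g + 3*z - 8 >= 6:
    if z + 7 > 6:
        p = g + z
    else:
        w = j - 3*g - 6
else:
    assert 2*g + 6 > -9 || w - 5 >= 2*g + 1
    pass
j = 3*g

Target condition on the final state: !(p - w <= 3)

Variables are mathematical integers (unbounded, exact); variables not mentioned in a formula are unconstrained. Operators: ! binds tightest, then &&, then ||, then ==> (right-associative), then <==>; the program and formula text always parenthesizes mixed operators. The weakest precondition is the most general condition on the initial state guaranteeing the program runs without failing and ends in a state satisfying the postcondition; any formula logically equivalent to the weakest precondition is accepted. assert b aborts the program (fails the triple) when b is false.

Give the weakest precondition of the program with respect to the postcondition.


Working backward. After the program, the postcondition !(p - w <= 3) must hold; in canonical form it is !(p <= w + 3).
Before j := 3*g: !(p <= w + 3)
Then branch requires (z > -1 ==> (!(g + z <= w + 3))) && ((!(z > -1)) ==> (!(3*g + p <= j - 3))); else branch requires (2*g > -15 || w >= 2*g + 6) && (!(p <= w + 3)).
Before the if: ((3*w + z == 2*p || g + 3*z >= 14) ==> ((z > -1 ==> (!(g + z <= w + 3))) && ((!(z > -1)) ==> (!(3*g + p <= j - 3))))) && ((!(3*w + z == 2*p || g + 3*z >= 14)) ==> ((2*g > -15 || w >= 2*g + 6) && (!(p <= w + 3))))
Before j := 2*z + 3: ((3*w + z == 2*p || g + 3*z >= 14) ==> ((z > -1 ==> (!(g + z <= w + 3))) && ((!(z > -1)) ==> (!(3*g + p <= 2*z))))) && ((!(3*w + z == 2*p || g + 3*z >= 14)) ==> ((2*g > -15 || w >= 2*g + 6) && (!(p <= w + 3))))
Answer: WP = ((3*w + z == 2*p || g + 3*z >= 14) ==> ((z > -1 ==> (!(g + z <= w + 3))) && ((!(z > -1)) ==> (!(3*g + p <= 2*z))))) && ((!(3*w + z == 2*p || g + 3*z >= 14)) ==> ((2*g > -15 || w >= 2*g + 6) && (!(p <= w + 3))))


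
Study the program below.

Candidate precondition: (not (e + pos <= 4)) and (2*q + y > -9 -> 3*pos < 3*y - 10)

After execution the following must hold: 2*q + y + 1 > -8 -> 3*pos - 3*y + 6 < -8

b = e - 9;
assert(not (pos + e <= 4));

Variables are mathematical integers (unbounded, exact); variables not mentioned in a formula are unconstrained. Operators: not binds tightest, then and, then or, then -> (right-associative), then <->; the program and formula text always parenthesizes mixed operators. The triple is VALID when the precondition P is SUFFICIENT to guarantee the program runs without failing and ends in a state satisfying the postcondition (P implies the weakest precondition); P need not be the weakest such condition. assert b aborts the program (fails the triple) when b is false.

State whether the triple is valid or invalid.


Working backward. After the program, the postcondition 2*q + y + 1 > -8 -> 3*pos - 3*y + 6 < -8 must hold; in canonical form it is 2*q + y > -9 -> 3*pos < 3*y - 14.
Before assert not (pos + e <= 4): (not (e + pos <= 4)) and (2*q + y > -9 -> 3*pos < 3*y - 14)
Before b := e - 9: (not (e + pos <= 4)) and (2*q + y > -9 -> 3*pos < 3*y - 14)
The weakest precondition is (not (e + pos <= 4)) and (2*q + y > -9 -> 3*pos < 3*y - 14).
Check whether (not (e + pos <= 4)) and (2*q + y > -9 -> 3*pos < 3*y - 10) implies it.
Countermodel: at the initial state e = 9, pos = -4, q = 0, y = 0, the precondition holds but the weakest precondition fails.
Answer: invalid


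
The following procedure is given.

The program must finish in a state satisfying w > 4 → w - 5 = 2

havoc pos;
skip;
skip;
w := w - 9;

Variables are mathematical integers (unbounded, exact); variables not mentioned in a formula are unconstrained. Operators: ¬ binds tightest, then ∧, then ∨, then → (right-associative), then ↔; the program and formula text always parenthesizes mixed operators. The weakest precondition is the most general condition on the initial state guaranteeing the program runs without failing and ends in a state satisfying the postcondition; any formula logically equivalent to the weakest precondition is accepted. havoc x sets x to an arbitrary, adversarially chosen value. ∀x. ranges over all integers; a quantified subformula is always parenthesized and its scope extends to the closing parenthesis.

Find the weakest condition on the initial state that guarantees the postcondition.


Working backward. After the program, the postcondition w > 4 → w - 5 = 2 must hold; in canonical form it is w > 4 → w = 7.
Before w := w - 9: w > 13 → w = 16
Before skip: w > 13 → w = 16
Before skip: w > 13 → w = 16
Before havoc pos: w > 13 → w = 16
Answer: WP = w > 13 → w = 16


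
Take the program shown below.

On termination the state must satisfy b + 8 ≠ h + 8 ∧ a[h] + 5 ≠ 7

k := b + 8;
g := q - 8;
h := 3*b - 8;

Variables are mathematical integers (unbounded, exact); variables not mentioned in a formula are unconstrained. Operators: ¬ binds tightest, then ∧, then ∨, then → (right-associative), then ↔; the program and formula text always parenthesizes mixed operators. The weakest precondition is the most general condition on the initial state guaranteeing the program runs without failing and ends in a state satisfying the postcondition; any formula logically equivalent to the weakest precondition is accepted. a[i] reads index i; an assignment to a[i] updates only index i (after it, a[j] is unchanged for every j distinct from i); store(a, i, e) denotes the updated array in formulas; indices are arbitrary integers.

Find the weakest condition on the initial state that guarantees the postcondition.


Working backward. After the program, the postcondition b + 8 ≠ h + 8 ∧ a[h] + 5 ≠ 7 must hold; in canonical form it is b ≠ h ∧ a[h] ≠ 2.
Before h := 3*b - 8: 2*b ≠ 8 ∧ a[3*b - 8] ≠ 2
Before g := q - 8: 2*b ≠ 8 ∧ a[3*b - 8] ≠ 2
Before k := b + 8: 2*b ≠ 8 ∧ a[3*b - 8] ≠ 2
Answer: WP = 2*b ≠ 8 ∧ a[3*b - 8] ≠ 2


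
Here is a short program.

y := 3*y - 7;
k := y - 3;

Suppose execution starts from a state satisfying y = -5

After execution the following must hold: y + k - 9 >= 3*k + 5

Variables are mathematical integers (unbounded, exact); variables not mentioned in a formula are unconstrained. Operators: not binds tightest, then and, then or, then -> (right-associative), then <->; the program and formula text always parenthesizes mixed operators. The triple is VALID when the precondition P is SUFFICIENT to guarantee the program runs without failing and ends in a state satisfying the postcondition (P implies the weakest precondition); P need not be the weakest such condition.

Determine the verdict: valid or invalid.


Working backward. After the program, the postcondition y + k - 9 >= 3*k + 5 must hold; in canonical form it is y >= 2*k + 14.
Before k := y - 3: y <= -8
Before y := 3*y - 7: 3*y <= -1
The weakest precondition is 3*y <= -1.
Check whether y = -5 implies it.
Every state satisfying the precondition satisfies the weakest precondition: the implication holds.
Answer: valid


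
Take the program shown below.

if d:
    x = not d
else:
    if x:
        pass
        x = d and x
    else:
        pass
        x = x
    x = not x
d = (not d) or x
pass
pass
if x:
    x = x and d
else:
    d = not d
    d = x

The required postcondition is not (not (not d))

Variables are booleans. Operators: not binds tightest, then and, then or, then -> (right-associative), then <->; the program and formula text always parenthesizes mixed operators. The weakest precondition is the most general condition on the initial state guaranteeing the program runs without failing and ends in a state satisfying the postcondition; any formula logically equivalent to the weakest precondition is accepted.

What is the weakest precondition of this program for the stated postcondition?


Working backward. After the program, the postcondition not (not (not d)) must hold; in canonical form it is not d.
Then branch requires not d; else branch requires not x.
Before the if: x -> (not d)
Before skip: x -> (not d)
Before skip: x -> (not d)
Before d := (not d) or x: x -> (not ((not d) or x))
Then branch requires (not d) -> d; else branch requires (x -> ((not (d and x)) -> (not ((not d) or (not (d and x)))))) and ((not x) -> ((not x) -> (not ((not d) or (not x))))).
Before the if: (d -> ((not d) -> d)) and ((not d) -> ((x -> ((not (d and x)) -> (not ((not d) or (not (d and x)))))) and ((not x) -> ((not x) -> (not ((not d) or (not x)))))))
Answer: WP = (d -> ((not d) -> d)) and ((not d) -> ((x -> ((not (d and x)) -> (not ((not d) or (not (d and x)))))) and ((not x) -> ((not x) -> (not ((not d) or (not x)))))))


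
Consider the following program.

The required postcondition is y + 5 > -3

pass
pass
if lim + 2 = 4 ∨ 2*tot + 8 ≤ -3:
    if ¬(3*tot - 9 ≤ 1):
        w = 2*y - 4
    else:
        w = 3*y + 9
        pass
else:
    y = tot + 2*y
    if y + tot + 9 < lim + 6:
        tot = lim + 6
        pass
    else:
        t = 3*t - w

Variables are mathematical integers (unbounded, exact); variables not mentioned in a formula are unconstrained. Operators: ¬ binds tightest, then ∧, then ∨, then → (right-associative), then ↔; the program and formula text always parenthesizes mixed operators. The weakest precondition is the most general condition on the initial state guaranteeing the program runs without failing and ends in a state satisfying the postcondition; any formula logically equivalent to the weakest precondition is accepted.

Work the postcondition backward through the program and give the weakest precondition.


Working backward. After the program, the postcondition y + 5 > -3 must hold; in canonical form it is y > -8.
Then branch requires ((¬(3*tot ≤ 10)) → y > -8) ∧ (3*tot ≤ 10 → y > -8); else branch requires (2*tot + 2*y < lim - 3 → tot + 2*y > -8) ∧ ((¬(2*tot + 2*y < lim - 3)) → tot + 2*y > -8).
Before the if: ((lim = 2 ∨ 2*tot ≤ -11) → (((¬(3*tot ≤ 10)) → y > -8) ∧ (3*tot ≤ 10 → y > -8))) ∧ ((¬(lim = 2 ∨ 2*tot ≤ -11)) → ((2*tot + 2*y < lim - 3 → tot + 2*y > -8) ∧ ((¬(2*tot + 2*y < lim - 3)) → tot + 2*y > -8)))
Before skip: ((lim = 2 ∨ 2*tot ≤ -11) → (((¬(3*tot ≤ 10)) → y > -8) ∧ (3*tot ≤ 10 → y > -8))) ∧ ((¬(lim = 2 ∨ 2*tot ≤ -11)) → ((2*tot + 2*y < lim - 3 → tot + 2*y > -8) ∧ ((¬(2*tot + 2*y < lim - 3)) → tot + 2*y > -8)))
Before skip: ((lim = 2 ∨ 2*tot ≤ -11) → (((¬(3*tot ≤ 10)) → y > -8) ∧ (3*tot ≤ 10 → y > -8))) ∧ ((¬(lim = 2 ∨ 2*tot ≤ -11)) → ((2*tot + 2*y < lim - 3 → tot + 2*y > -8) ∧ ((¬(2*tot + 2*y < lim - 3)) → tot + 2*y > -8)))
Answer: WP = ((lim = 2 ∨ 2*tot ≤ -11) → (((¬(3*tot ≤ 10)) → y > -8) ∧ (3*tot ≤ 10 → y > -8))) ∧ ((¬(lim = 2 ∨ 2*tot ≤ -11)) → ((2*tot + 2*y < lim - 3 → tot + 2*y > -8) ∧ ((¬(2*tot + 2*y < lim - 3)) → tot + 2*y > -8)))


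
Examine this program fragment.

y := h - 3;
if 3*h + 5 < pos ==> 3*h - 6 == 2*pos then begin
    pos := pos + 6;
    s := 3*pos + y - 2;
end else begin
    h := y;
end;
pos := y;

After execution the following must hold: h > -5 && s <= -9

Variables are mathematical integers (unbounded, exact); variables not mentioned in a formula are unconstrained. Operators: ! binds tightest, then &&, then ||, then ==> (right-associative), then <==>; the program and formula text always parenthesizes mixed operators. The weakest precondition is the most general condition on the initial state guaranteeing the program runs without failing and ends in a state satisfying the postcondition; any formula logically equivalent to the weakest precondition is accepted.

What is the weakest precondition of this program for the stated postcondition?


Working backward. After the program, h > -5 && s <= -9 must hold.
Before pos := y: h > -5 && s <= -9
Then branch requires h > -5 && 3*pos + y <= -25; else branch requires y > -5 && s <= -9.
Before the if: ((3*h < pos - 5 ==> 3*h == 2*pos + 6) ==> (h > -5 && 3*pos + y <= -25)) && ((!(3*h < pos - 5 ==> 3*h == 2*pos + 6)) ==> (y > -5 && s <= -9))
Before y := h - 3: ((3*h < pos - 5 ==> 3*h == 2*pos + 6) ==> (h > -5 && h + 3*pos <= -22)) && ((!(3*h < pos - 5 ==> 3*h == 2*pos + 6)) ==> (h > -2 && s <= -9))
Answer: WP = ((3*h < pos - 5 ==> 3*h == 2*pos + 6) ==> (h > -5 && h + 3*pos <= -22)) && ((!(3*h < pos - 5 ==> 3*h == 2*pos + 6)) ==> (h > -2 && s <= -9))


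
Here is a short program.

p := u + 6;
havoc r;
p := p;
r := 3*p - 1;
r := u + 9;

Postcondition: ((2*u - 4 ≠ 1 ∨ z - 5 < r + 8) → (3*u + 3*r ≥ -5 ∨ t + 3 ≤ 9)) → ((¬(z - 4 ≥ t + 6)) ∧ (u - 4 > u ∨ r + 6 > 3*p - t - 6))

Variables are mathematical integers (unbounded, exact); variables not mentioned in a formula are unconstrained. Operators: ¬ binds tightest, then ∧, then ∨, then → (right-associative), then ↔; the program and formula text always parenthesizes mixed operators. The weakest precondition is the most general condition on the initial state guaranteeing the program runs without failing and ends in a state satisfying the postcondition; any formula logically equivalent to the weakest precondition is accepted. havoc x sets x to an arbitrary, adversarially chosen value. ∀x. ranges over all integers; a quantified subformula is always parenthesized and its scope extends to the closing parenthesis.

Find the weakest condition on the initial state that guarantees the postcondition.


Working backward. After the program, the postcondition ((2*u - 4 ≠ 1 ∨ z - 5 < r + 8) → (3*u + 3*r ≥ -5 ∨ t + 3 ≤ 9)) → ((¬(z - 4 ≥ t + 6)) ∧ (u - 4 > u ∨ r + 6 > 3*p - t - 6)) must hold; in canonical form it is ((2*u ≠ 5 ∨ z < r + 13) → (3*r + 3*u ≥ -5 ∨ t ≤ 6)) → ((¬(z ≥ t + 10)) ∧ r + t > 3*p - 12).
Before r := u + 9: ((2*u ≠ 5 ∨ z < u + 22) → (6*u ≥ -32 ∨ t ≤ 6)) → ((¬(z ≥ t + 10)) ∧ t + u > 3*p - 21)
Before r := 3*p - 1: ((2*u ≠ 5 ∨ z < u + 22) → (6*u ≥ -32 ∨ t ≤ 6)) → ((¬(z ≥ t + 10)) ∧ t + u > 3*p - 21)
Before p := p: ((2*u ≠ 5 ∨ z < u + 22) → (6*u ≥ -32 ∨ t ≤ 6)) → ((¬(z ≥ t + 10)) ∧ t + u > 3*p - 21)
Before havoc r: ((2*u ≠ 5 ∨ z < u + 22) → (6*u ≥ -32 ∨ t ≤ 6)) → ((¬(z ≥ t + 10)) ∧ t + u > 3*p - 21)
Before p := u + 6: ((2*u ≠ 5 ∨ z < u + 22) → (6*u ≥ -32 ∨ t ≤ 6)) → ((¬(z ≥ t + 10)) ∧ t > 2*u - 3)
Answer: WP = ((2*u ≠ 5 ∨ z < u + 22) → (6*u ≥ -32 ∨ t ≤ 6)) → ((¬(z ≥ t + 10)) ∧ t > 2*u - 3)


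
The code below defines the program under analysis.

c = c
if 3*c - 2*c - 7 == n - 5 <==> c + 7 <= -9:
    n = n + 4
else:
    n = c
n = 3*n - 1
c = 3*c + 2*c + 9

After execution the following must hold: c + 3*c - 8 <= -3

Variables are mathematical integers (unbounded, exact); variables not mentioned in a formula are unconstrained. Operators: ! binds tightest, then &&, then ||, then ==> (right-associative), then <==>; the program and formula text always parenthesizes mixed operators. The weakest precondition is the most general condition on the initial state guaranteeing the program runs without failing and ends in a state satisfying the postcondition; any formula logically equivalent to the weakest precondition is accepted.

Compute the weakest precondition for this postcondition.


Working backward. After the program, the postcondition c + 3*c - 8 <= -3 must hold; in canonical form it is 4*c <= 5.
Before c := 3*c + 2*c + 9: 20*c <= -31
Before n := 3*n - 1: 20*c <= -31
Then branch requires 20*c <= -31; else branch requires 20*c <= -31.
Before the if: ((c == n + 2 <==> c <= -16) ==> 20*c <= -31) && ((!(c == n + 2 <==> c <= -16)) ==> 20*c <= -31)
Before c := c: ((c == n + 2 <==> c <= -16) ==> 20*c <= -31) && ((!(c == n + 2 <==> c <= -16)) ==> 20*c <= -31)
Answer: WP = ((c == n + 2 <==> c <= -16) ==> 20*c <= -31) && ((!(c == n + 2 <==> c <= -16)) ==> 20*c <= -31)


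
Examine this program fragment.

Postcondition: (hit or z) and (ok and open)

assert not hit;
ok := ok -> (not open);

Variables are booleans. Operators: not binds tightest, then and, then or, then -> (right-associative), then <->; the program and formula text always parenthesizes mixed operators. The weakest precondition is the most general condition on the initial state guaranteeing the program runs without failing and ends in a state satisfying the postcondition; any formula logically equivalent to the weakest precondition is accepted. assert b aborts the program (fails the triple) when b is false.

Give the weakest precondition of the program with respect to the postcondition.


Working backward. After the program, the postcondition (hit or z) and (ok and open) must hold; in canonical form it is (hit or z) and ok and open.
Before ok := ok -> (not open): (hit or z) and (ok -> (not open)) and open
Before assert not hit: (not hit) and (hit or z) and (ok -> (not open)) and open
Answer: WP = (not hit) and (hit or z) and (ok -> (not open)) and open


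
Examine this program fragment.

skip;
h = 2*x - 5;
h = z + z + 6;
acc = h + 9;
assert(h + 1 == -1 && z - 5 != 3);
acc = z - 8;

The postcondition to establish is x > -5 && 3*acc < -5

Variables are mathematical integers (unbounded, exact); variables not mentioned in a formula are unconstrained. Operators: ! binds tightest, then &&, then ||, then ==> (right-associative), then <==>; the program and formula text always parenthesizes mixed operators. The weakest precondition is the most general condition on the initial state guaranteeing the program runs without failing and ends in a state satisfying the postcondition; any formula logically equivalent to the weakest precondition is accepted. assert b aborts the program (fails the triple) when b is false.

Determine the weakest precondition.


Working backward. After the program, x > -5 && 3*acc < -5 must hold.
Before acc := z - 8: x > -5 && 3*z < 19
Before assert h + 1 == -1 && z - 5 != 3: h == -2 && z != 8 && x > -5 && 3*z < 19
Before acc := h + 9: h == -2 && z != 8 && x > -5 && 3*z < 19
Before h := z + z + 6: 2*z == -8 && z != 8 && x > -5 && 3*z < 19
Before h := 2*x - 5: 2*z == -8 && z != 8 && x > -5 && 3*z < 19
Before skip: 2*z == -8 && z != 8 && x > -5 && 3*z < 19
Answer: WP = 2*z == -8 && z != 8 && x > -5 && 3*z < 19


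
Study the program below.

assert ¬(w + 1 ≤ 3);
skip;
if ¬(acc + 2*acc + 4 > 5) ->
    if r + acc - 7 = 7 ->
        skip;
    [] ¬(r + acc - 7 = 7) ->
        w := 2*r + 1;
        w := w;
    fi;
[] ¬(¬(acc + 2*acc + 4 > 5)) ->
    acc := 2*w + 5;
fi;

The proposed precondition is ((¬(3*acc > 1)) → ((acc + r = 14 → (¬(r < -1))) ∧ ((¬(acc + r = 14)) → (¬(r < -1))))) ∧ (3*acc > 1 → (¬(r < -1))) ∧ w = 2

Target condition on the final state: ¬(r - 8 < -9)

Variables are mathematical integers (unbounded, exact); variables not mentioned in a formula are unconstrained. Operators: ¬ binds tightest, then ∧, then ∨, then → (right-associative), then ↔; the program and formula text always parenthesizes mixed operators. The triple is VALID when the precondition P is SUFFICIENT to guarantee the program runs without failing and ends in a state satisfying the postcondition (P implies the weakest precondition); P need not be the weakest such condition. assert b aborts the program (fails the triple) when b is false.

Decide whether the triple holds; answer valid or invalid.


Working backward. After the program, the postcondition ¬(r - 8 < -9) must hold; in canonical form it is ¬(r < -1).
Then branch requires (acc + r = 14 → (¬(r < -1))) ∧ ((¬(acc + r = 14)) → (¬(r < -1))); else branch requires ¬(r < -1).
Before the if: ((¬(3*acc > 1)) → ((acc + r = 14 → (¬(r < -1))) ∧ ((¬(acc + r = 14)) → (¬(r < -1))))) ∧ (3*acc > 1 → (¬(r < -1)))
Before skip: ((¬(3*acc > 1)) → ((acc + r = 14 → (¬(r < -1))) ∧ ((¬(acc + r = 14)) → (¬(r < -1))))) ∧ (3*acc > 1 → (¬(r < -1)))
Before assert ¬(w + 1 ≤ 3): (¬(w ≤ 2)) ∧ ((¬(3*acc > 1)) → ((acc + r = 14 → (¬(r < -1))) ∧ ((¬(acc + r = 14)) → (¬(r < -1))))) ∧ (3*acc > 1 → (¬(r < -1)))
The weakest precondition is (¬(w ≤ 2)) ∧ ((¬(3*acc > 1)) → ((acc + r = 14 → (¬(r < -1))) ∧ ((¬(acc + r = 14)) → (¬(r < -1))))) ∧ (3*acc > 1 → (¬(r < -1))).
Check whether ((¬(3*acc > 1)) → ((acc + r = 14 → (¬(r < -1))) ∧ ((¬(acc + r = 14)) → (¬(r < -1))))) ∧ (3*acc > 1 → (¬(r < -1))) ∧ w = 2 implies it.
Countermodel: at the initial state acc = 1, r = 0, w = 2, the precondition holds but the weakest precondition fails.
Answer: invalid
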